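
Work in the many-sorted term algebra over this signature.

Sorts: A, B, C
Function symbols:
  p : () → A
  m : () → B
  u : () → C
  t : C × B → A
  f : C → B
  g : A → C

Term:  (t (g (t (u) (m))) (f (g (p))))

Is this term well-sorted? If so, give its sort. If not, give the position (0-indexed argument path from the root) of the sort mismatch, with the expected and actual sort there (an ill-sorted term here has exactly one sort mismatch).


      (u) : C
      (m) : B
    (t (u) (m)) : A
  (g (t (u) (m))) : C
      (p) : A
    (g (p)) : C
  (f (g (p))) : B
(t (g (t (u) (m))) (f (g (p)))) : A

well-sorted; sort = A


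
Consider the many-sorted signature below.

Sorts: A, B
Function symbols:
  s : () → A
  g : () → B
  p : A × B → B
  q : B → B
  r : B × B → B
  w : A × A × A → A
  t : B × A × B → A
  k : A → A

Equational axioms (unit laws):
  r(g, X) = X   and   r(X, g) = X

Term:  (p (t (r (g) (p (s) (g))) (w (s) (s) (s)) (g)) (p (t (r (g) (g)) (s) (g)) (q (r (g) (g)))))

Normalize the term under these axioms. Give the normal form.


1. (p (t (r (g) (p (s) (g))) (w (s) (s) (s)) (g)) (p (t (r (g) (g)) (s) (g)) (q (r (g) (g)))))  →  (p (t (p (s) (g)) (w (s) (s) (s)) (g)) (p (t (r (g) (g)) (s) (g)) (q (r (g) (g)))))
2. (p (t (p (s) (g)) (w (s) (s) (s)) (g)) (p (t (r (g) (g)) (s) (g)) (q (r (g) (g)))))  →  (p (t (p (s) (g)) (w (s) (s) (s)) (g)) (p (t (g) (s) (g)) (q (r (g) (g)))))
3. (p (t (p (s) (g)) (w (s) (s) (s)) (g)) (p (t (g) (s) (g)) (q (r (g) (g)))))  →  (p (t (p (s) (g)) (w (s) (s) (s)) (g)) (p (t (g) (s) (g)) (q (g))))

normal form = (p (t (p (s) (g)) (w (s) (s) (s)) (g)) (p (t (g) (s) (g)) (q (g))))


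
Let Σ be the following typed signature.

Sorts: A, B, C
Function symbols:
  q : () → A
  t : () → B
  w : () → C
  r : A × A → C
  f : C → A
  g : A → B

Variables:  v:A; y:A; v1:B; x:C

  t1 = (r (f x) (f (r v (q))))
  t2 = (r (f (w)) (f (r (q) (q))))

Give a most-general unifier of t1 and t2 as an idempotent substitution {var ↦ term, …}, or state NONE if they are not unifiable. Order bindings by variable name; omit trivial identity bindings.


{v ↦ (q), x ↦ (w)}


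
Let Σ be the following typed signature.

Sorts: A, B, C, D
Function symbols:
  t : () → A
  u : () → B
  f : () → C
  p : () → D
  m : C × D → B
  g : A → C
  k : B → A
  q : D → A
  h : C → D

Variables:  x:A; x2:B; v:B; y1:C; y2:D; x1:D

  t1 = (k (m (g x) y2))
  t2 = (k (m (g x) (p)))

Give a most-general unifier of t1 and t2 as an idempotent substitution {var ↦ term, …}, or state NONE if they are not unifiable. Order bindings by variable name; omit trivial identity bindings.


{y2 ↦ (p)}


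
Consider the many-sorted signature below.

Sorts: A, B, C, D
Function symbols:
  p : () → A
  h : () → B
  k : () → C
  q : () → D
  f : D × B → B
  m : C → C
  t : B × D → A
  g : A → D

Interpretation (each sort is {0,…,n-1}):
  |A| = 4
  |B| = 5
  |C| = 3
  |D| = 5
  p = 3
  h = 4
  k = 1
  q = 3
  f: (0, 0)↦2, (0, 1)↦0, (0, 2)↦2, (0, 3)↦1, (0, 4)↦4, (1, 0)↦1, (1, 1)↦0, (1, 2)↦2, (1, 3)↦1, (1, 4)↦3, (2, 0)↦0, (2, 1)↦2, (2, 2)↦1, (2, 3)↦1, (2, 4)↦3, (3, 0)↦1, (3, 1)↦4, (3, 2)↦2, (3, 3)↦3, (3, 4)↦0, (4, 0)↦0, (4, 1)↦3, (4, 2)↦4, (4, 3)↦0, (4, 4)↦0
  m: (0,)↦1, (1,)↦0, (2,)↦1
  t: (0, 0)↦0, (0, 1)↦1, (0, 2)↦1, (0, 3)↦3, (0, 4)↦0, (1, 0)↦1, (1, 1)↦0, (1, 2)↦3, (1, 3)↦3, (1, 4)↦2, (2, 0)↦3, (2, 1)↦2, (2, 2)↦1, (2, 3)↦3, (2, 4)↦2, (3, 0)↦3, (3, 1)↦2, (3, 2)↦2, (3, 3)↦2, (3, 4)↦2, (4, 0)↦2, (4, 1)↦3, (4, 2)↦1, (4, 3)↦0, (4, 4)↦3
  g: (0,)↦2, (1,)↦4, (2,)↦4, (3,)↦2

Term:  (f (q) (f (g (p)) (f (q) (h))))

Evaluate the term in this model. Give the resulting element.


value = 1

  q = 3
  p = 3
  (g (p)) = g(3,) = 2
  q = 3
  h = 4
  (f (q) (h)) = f(3, 4) = 0
  (f (g (p)) (f (q) (h))) = f(2, 0) = 0
  (f (q) (f (g (p)) (f (q) (h)))) = f(3, 0) = 1


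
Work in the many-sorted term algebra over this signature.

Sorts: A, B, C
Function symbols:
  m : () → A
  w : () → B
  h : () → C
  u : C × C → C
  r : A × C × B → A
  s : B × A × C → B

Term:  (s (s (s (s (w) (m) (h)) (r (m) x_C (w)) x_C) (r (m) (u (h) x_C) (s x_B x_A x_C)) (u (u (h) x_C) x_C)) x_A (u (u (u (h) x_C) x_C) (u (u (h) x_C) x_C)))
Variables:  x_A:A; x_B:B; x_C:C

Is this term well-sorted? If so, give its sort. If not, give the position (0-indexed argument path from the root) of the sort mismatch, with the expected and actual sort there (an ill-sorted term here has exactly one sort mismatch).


well-sorted; sort = B

        (w) : B
        (m) : A
        (h) : C
      (s (w) (m) (h)) : B
        (m) : A
        x_C : C
        (w) : B
      (r (m) x_C (w)) : A
      x_C : C
    (s (s (w) (m) (h)) (r (m) x_C (w)) x_C) : B
      (m) : A
        (h) : C
        x_C : C
      (u (h) x_C) : C
        x_B : B
        x_A : A
        x_C : C
      (s x_B x_A x_C) : B
    (r (m) (u (h) x_C) (s x_B x_A x_C)) : A
        (h) : C
        x_C : C
      (u (h) x_C) : C
      x_C : C
    (u (u (h) x_C) x_C) : C
  (s (s (s (w) (m) (h)) (r (m) x_C (w)) x_C) (r (m) (u (h) x_C) (s x_B x_A x_C)) (u (u (h) x_C) x_C)) : B
  x_A : A
        (h) : C
        x_C : C
      (u (h) x_C) : C
      x_C : C
    (u (u (h) x_C) x_C) : C
        (h) : C
        x_C : C
      (u (h) x_C) : C
      x_C : C
    (u (u (h) x_C) x_C) : C
  (u (u (u (h) x_C) x_C) (u (u (h) x_C) x_C)) : C
(s (s (s (s (w) (m) (h)) (r (m) x_C (w)) x_C) (r (m) (u (h) x_C) (s x_B x_A x_C)) (u (u (h) x_C) x_C)) x_A (u (u (u (h) x_C) x_C) (u (u (h) x_C) x_C))) : B


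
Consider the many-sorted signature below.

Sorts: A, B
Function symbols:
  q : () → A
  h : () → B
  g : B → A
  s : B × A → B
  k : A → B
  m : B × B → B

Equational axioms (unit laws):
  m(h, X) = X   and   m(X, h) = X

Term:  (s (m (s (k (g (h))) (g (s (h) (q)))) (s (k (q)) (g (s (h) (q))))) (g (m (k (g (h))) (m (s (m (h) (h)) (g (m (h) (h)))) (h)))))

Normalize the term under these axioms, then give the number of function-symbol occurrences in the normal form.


size = 26

1. (s (m (s (k (g (h))) (g (s (h) (q)))) (s (k (q)) (g (s (h) (q))))) (g (m (k (g (h))) (m (s (m (h) (h)) (g (m (h) (h)))) (h)))))  →  (s (m (s (k (g (h))) (g (s (h) (q)))) (s (k (q)) (g (s (h) (q))))) (g (m (k (g (h))) (s (m (h) (h)) (g (m (h) (h)))))))
2. (s (m (s (k (g (h))) (g (s (h) (q)))) (s (k (q)) (g (s (h) (q))))) (g (m (k (g (h))) (s (m (h) (h)) (g (m (h) (h)))))))  →  (s (m (s (k (g (h))) (g (s (h) (q)))) (s (k (q)) (g (s (h) (q))))) (g (m (k (g (h))) (s (h) (g (m (h) (h)))))))
3. (s (m (s (k (g (h))) (g (s (h) (q)))) (s (k (q)) (g (s (h) (q))))) (g (m (k (g (h))) (s (h) (g (m (h) (h)))))))  →  (s (m (s (k (g (h))) (g (s (h) (q)))) (s (k (q)) (g (s (h) (q))))) (g (m (k (g (h))) (s (h) (g (h))))))
normal form: (s (m (s (k (g (h))) (g (s (h) (q)))) (s (k (q)) (g (s (h) (q))))) (g (m (k (g (h))) (s (h) (g (h))))))


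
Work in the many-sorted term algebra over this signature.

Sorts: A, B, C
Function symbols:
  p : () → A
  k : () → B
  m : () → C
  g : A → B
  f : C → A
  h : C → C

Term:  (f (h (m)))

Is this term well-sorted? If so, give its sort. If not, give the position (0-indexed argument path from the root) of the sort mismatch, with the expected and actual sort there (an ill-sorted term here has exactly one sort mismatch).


well-sorted; sort = A

    (m) : C
  (h (m)) : C
(f (h (m))) : A


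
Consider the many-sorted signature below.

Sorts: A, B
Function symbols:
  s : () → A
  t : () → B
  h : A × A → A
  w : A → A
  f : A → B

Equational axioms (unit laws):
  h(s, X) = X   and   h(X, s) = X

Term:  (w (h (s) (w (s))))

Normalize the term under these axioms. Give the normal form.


normal form = (w (w (s)))

1. (w (h (s) (w (s))))  →  (w (w (s)))


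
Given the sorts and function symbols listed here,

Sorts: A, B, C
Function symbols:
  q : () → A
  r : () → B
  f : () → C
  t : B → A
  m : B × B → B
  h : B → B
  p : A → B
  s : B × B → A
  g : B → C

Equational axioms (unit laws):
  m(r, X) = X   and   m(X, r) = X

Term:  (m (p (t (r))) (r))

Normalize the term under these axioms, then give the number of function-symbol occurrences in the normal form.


size = 3

1. (m (p (t (r))) (r))  →  (p (t (r)))
normal form: (p (t (r)))


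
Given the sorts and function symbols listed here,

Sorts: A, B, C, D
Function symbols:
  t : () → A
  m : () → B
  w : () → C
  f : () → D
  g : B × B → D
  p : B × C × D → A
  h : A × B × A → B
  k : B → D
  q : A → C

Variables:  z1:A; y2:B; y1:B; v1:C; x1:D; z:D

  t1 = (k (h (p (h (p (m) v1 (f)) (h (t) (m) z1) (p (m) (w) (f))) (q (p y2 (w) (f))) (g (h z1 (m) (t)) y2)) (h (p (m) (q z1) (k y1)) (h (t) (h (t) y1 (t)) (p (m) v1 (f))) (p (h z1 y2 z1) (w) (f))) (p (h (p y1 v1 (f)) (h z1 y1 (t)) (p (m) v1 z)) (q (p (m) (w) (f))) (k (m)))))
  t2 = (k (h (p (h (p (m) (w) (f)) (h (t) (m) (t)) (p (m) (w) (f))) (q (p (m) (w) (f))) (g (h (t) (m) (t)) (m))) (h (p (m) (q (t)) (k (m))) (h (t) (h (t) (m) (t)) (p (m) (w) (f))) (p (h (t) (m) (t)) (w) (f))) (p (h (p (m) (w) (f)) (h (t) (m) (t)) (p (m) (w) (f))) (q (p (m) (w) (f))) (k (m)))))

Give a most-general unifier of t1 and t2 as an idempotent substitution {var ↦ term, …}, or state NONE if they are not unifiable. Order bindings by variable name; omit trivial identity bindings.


{v1 ↦ (w), y1 ↦ (m), y2 ↦ (m), z ↦ (f), z1 ↦ (t)}


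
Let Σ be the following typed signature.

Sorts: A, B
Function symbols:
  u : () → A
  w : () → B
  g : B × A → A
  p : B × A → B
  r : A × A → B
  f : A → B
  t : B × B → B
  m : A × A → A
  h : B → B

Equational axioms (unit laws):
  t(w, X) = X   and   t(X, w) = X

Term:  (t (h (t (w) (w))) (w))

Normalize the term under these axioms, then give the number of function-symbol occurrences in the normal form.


1. (t (h (t (w) (w))) (w))  →  (h (t (w) (w)))
2. (h (t (w) (w)))  →  (h (w))
normal form: (h (w))

size = 2


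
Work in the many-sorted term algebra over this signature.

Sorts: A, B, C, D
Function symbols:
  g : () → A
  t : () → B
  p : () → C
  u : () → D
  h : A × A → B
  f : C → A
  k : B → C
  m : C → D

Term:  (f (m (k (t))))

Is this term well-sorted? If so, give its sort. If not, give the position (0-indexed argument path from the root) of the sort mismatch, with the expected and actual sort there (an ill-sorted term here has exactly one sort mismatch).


ill-sorted at position [0]: expected C, got D

      (t) : B
    (k (t)) : C
  (m (k (t))) : D
(f (m (k (t)))) : ✗ arg 0 at [0] has sort D, expected C


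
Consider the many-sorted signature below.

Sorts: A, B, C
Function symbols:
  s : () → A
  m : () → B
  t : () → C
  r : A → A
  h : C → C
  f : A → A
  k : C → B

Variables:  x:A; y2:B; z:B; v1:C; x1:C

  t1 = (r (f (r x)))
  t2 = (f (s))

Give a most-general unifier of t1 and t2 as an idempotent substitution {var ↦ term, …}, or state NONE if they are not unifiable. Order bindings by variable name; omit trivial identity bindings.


head clash or occurs-check failure — not unifiable

NONE (not unifiable)


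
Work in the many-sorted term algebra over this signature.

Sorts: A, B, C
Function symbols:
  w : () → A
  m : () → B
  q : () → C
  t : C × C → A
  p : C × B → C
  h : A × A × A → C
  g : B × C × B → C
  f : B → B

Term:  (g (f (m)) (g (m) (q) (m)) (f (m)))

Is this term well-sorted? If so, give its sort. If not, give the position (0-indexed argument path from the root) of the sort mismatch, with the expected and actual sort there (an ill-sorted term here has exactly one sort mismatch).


    (m) : B
  (f (m)) : B
    (m) : B
    (q) : C
    (m) : B
  (g (m) (q) (m)) : C
    (m) : B
  (f (m)) : B
(g (f (m)) (g (m) (q) (m)) (f (m))) : C

well-sorted; sort = C


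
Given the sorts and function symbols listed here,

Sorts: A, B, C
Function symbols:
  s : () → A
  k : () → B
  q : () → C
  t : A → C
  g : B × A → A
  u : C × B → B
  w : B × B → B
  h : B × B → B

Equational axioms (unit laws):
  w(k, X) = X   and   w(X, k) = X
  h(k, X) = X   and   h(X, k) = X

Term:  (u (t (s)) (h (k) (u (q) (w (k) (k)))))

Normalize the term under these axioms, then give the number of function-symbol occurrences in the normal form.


size = 6

1. (u (t (s)) (h (k) (u (q) (w (k) (k)))))  →  (u (t (s)) (u (q) (w (k) (k))))
2. (u (t (s)) (u (q) (w (k) (k))))  →  (u (t (s)) (u (q) (k)))
normal form: (u (t (s)) (u (q) (k)))


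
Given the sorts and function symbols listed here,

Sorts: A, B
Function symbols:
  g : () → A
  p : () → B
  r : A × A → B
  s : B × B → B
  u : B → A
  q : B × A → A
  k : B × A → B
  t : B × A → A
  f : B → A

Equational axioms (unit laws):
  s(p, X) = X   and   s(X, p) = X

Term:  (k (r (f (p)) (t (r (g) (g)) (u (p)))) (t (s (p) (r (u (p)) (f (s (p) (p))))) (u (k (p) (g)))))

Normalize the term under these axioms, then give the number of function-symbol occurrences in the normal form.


size = 20

1. (k (r (f (p)) (t (r (g) (g)) (u (p)))) (t (s (p) (r (u (p)) (f (s (p) (p))))) (u (k (p) (g)))))  →  (k (r (f (p)) (t (r (g) (g)) (u (p)))) (t (r (u (p)) (f (s (p) (p)))) (u (k (p) (g)))))
2. (k (r (f (p)) (t (r (g) (g)) (u (p)))) (t (r (u (p)) (f (s (p) (p)))) (u (k (p) (g)))))  →  (k (r (f (p)) (t (r (g) (g)) (u (p)))) (t (r (u (p)) (f (p))) (u (k (p) (g)))))
normal form: (k (r (f (p)) (t (r (g) (g)) (u (p)))) (t (r (u (p)) (f (p))) (u (k (p) (g)))))


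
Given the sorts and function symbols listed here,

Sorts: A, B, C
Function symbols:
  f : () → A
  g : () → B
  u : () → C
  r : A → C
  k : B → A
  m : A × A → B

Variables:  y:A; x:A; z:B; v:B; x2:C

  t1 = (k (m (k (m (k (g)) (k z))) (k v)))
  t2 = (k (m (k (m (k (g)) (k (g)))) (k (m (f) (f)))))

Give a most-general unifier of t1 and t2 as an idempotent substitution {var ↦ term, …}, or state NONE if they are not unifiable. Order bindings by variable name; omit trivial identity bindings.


{v ↦ (m (f) (f)), z ↦ (g)}


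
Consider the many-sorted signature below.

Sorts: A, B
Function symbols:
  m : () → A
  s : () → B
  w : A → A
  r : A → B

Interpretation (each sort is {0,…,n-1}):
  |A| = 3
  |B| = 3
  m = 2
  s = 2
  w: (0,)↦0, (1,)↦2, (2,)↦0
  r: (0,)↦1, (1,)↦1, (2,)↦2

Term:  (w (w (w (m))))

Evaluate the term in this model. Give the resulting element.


value = 0

  m = 2
  (w (m)) = w(2,) = 0
  (w (w (m))) = w(0,) = 0
  (w (w (w (m)))) = w(0,) = 0


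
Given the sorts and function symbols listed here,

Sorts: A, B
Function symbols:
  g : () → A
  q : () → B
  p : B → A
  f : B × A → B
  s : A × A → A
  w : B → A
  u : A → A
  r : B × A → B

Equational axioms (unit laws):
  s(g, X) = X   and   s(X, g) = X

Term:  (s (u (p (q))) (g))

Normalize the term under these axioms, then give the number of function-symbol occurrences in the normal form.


1. (s (u (p (q))) (g))  →  (u (p (q)))
normal form: (u (p (q)))

size = 3


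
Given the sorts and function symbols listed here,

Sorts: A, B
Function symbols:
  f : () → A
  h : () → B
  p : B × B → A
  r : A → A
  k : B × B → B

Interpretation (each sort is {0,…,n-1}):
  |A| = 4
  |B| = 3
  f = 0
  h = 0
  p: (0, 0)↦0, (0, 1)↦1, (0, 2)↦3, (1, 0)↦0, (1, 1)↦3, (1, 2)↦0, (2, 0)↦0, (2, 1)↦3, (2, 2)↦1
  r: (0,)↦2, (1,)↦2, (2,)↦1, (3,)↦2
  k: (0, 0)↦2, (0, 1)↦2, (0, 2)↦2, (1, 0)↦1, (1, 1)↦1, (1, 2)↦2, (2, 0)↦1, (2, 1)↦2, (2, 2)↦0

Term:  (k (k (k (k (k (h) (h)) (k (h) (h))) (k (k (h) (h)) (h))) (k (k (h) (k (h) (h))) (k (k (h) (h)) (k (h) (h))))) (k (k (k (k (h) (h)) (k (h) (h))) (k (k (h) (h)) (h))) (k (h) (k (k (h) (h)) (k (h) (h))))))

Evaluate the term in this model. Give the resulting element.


  h = 0
  h = 0
  (k (h) (h)) = k(0, 0) = 2
  h = 0
  h = 0
  (k (h) (h)) = k(0, 0) = 2
  (k (k (h) (h)) (k (h) (h))) = k(2, 2) = 0
  h = 0
  h = 0
  (k (h) (h)) = k(0, 0) = 2
  h = 0
  (k (k (h) (h)) (h)) = k(2, 0) = 1
  (k (k (k (h) (h)) (k (h) (h))) (k (k (h) (h)) (h))) = k(0, 1) = 2
  h = 0
  h = 0
  h = 0
  (k (h) (h)) = k(0, 0) = 2
  (k (h) (k (h) (h))) = k(0, 2) = 2
  h = 0
  h = 0
  (k (h) (h)) = k(0, 0) = 2
  h = 0
  h = 0
  (k (h) (h)) = k(0, 0) = 2
  (k (k (h) (h)) (k (h) (h))) = k(2, 2) = 0
  (k (k (h) (k (h) (h))) (k (k (h) (h)) (k (h) (h)))) = k(2, 0) = 1
  (k (k (k (k (h) (h)) (k (h) (h))) (k (k (h) (h)) (h))) (k (k (h) (k (h) (h))) (k (k (h) (h)) (k (h) (h))))) = k(2, 1) = 2
  h = 0
  h = 0
  (k (h) (h)) = k(0, 0) = 2
  h = 0
  h = 0
  (k (h) (h)) = k(0, 0) = 2
  (k (k (h) (h)) (k (h) (h))) = k(2, 2) = 0
  h = 0
  h = 0
  (k (h) (h)) = k(0, 0) = 2
  h = 0
  (k (k (h) (h)) (h)) = k(2, 0) = 1
  (k (k (k (h) (h)) (k (h) (h))) (k (k (h) (h)) (h))) = k(0, 1) = 2
  h = 0
  h = 0
  h = 0
  (k (h) (h)) = k(0, 0) = 2
  h = 0
  h = 0
  (k (h) (h)) = k(0, 0) = 2
  (k (k (h) (h)) (k (h) (h))) = k(2, 2) = 0
  (k (h) (k (k (h) (h)) (k (h) (h)))) = k(0, 0) = 2
  (k (k (k (k (h) (h)) (k (h) (h))) (k (k (h) (h)) (h))) (k (h) (k (k (h) (h)) (k (h) (h))))) = k(2, 2) = 0
  (k (k (k (k (k (h) (h)) (k (h) (h))) (k (k (h) (h)) (h))) (k (k (h) (k (h) (h))) (k (k (h) (h)) (k (h) (h))))) (k (k (k (k (h) (h)) (k (h) (h))) (k (k (h) (h)) (h))) (k (h) (k (k (h) (h)) (k (h) (h)))))) = k(2, 0) = 1

value = 1


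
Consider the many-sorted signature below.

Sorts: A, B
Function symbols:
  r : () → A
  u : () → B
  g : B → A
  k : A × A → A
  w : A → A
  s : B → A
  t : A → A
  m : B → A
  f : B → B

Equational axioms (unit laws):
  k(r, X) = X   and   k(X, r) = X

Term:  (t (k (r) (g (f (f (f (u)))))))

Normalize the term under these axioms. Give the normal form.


1. (t (k (r) (g (f (f (f (u)))))))  →  (t (g (f (f (f (u))))))

normal form = (t (g (f (f (f (u))))))


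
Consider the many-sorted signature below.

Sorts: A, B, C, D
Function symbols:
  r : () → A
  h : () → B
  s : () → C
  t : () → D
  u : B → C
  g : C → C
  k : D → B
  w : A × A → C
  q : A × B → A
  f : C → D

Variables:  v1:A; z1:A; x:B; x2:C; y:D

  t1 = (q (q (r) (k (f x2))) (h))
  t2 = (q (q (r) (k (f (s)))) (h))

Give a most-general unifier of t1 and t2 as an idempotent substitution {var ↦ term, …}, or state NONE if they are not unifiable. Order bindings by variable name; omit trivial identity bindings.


{x2 ↦ (s)}


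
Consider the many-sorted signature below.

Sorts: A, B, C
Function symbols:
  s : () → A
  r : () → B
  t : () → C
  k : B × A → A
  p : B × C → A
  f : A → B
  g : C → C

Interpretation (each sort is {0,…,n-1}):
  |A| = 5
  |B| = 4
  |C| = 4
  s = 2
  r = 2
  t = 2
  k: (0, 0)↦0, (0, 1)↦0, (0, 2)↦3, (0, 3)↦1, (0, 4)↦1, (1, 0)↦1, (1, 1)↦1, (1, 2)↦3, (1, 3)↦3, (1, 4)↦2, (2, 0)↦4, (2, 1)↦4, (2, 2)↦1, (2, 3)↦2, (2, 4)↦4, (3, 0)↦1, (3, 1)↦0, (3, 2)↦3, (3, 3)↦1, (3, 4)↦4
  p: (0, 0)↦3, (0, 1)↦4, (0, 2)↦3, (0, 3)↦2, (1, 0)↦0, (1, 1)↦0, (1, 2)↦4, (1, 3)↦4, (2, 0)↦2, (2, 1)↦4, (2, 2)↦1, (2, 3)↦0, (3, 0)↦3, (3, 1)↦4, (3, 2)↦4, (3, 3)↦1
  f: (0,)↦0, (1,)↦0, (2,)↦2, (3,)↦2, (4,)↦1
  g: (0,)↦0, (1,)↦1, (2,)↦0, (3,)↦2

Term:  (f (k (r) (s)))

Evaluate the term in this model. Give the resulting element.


  r = 2
  s = 2
  (k (r) (s)) = k(2, 2) = 1
  (f (k (r) (s))) = f(1,) = 0

value = 0


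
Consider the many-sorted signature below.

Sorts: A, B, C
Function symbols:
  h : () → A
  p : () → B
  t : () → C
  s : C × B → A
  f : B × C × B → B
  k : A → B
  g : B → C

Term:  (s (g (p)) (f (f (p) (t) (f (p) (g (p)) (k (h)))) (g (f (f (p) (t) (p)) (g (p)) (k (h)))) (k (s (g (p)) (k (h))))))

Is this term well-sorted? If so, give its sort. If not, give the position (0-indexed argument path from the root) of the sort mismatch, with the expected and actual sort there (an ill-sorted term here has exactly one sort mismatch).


    (p) : B
  (g (p)) : C
      (p) : B
      (t) : C
        (p) : B
          (p) : B
        (g (p)) : C
          (h) : A
        (k (h)) : B
      (f (p) (g (p)) (k (h))) : B
    (f (p) (t) (f (p) (g (p)) (k (h)))) : B
          (p) : B
          (t) : C
          (p) : B
        (f (p) (t) (p)) : B
          (p) : B
        (g (p)) : C
          (h) : A
        (k (h)) : B
      (f (f (p) (t) (p)) (g (p)) (k (h))) : B
    (g (f (f (p) (t) (p)) (g (p)) (k (h)))) : C
          (p) : B
        (g (p)) : C
          (h) : A
        (k (h)) : B
      (s (g (p)) (k (h))) : A
    (k (s (g (p)) (k (h)))) : B
  (f (f (p) (t) (f (p) (g (p)) (k (h)))) (g (f (f (p) (t) (p)) (g (p)) (k (h)))) (k (s (g (p)) (k (h))))) : B
(s (g (p)) (f (f (p) (t) (f (p) (g (p)) (k (h)))) (g (f (f (p) (t) (p)) (g (p)) (k (h)))) (k (s (g (p)) (k (h)))))) : A

well-sorted; sort = A


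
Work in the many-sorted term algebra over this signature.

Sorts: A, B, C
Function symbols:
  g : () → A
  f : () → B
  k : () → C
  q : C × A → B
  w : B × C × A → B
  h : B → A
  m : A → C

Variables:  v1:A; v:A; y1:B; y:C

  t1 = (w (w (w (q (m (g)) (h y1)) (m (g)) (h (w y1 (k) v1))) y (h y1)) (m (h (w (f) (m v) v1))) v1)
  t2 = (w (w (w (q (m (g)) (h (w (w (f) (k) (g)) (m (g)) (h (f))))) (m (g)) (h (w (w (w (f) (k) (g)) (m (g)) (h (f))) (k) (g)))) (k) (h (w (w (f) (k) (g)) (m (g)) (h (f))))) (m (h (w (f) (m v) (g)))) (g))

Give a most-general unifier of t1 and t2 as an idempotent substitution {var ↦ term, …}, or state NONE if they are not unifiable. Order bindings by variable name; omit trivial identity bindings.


{v1 ↦ (g), y ↦ (k), y1 ↦ (w (w (f) (k) (g)) (m (g)) (h (f)))}


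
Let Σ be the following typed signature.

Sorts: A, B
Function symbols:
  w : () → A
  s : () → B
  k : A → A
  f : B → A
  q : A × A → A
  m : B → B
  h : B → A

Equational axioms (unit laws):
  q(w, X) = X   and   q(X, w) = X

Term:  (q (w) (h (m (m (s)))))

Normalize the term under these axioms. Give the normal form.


normal form = (h (m (m (s))))

1. (q (w) (h (m (m (s)))))  →  (h (m (m (s))))


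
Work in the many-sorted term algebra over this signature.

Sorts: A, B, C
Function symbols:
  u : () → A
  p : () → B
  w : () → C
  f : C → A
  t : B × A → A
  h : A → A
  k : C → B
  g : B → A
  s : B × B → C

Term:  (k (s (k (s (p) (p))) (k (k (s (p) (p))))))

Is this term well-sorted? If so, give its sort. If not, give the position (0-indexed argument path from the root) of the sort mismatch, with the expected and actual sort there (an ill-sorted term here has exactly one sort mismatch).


        (p) : B
        (p) : B
      (s (p) (p)) : C
    (k (s (p) (p))) : B
          (p) : B
          (p) : B
        (s (p) (p)) : C
      (k (s (p) (p))) : B
    (k (k (s (p) (p)))) : ✗ arg 0 at [0, 1, 0] has sort B, expected C

ill-sorted at position [0, 1, 0]: expected C, got B


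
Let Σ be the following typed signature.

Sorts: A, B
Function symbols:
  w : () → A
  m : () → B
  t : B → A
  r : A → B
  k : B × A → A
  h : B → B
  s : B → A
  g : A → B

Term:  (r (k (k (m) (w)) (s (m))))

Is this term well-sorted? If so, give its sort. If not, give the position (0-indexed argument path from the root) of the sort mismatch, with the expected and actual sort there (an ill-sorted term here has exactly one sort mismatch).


      (m) : B
      (w) : A
    (k (m) (w)) : A
      (m) : B
    (s (m)) : A
  (k (k (m) (w)) (s (m))) : ✗ arg 0 at [0, 0] has sort A, expected B

ill-sorted at position [0, 0]: expected B, got A


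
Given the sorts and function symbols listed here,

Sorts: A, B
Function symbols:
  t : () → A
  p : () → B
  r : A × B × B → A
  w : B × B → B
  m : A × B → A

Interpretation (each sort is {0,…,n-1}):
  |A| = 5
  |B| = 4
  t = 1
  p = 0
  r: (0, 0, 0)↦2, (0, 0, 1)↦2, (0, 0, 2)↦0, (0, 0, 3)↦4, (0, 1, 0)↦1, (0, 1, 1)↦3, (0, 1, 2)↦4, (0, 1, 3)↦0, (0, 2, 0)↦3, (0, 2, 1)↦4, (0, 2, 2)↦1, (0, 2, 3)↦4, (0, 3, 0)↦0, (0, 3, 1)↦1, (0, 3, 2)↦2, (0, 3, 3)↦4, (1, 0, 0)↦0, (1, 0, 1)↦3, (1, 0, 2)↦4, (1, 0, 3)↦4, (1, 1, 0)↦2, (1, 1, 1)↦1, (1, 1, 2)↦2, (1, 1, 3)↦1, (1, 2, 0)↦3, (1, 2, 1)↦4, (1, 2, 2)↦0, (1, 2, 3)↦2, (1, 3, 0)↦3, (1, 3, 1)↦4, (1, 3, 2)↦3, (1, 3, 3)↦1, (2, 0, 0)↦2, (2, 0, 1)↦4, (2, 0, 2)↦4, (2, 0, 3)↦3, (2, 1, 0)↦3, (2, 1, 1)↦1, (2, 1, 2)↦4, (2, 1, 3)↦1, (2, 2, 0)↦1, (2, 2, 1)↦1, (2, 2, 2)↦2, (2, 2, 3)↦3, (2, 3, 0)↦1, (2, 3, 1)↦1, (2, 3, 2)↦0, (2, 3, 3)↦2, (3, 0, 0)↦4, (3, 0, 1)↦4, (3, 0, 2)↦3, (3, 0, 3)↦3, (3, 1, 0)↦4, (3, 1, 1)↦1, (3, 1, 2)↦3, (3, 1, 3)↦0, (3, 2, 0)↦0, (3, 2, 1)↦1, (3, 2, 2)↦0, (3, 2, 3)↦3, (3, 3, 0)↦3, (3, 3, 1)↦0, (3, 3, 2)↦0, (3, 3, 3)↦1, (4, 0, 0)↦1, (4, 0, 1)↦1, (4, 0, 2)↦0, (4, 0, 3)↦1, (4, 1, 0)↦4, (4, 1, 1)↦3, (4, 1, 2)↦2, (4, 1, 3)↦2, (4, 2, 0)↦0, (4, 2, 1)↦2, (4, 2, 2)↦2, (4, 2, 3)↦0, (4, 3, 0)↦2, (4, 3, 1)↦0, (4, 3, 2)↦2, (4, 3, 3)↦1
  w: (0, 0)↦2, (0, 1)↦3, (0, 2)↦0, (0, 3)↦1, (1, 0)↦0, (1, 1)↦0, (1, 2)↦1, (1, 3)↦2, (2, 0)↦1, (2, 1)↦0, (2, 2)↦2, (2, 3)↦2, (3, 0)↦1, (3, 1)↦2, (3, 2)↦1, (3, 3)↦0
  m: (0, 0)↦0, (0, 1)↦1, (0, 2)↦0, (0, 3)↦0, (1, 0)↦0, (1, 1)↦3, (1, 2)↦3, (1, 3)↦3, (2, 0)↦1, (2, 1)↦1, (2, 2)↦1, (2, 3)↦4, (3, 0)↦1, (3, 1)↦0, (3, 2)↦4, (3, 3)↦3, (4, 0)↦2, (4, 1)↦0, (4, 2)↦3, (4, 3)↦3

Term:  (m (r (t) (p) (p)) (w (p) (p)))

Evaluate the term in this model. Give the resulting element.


value = 0

  t = 1
  p = 0
  p = 0
  (r (t) (p) (p)) = r(1, 0, 0) = 0
  p = 0
  p = 0
  (w (p) (p)) = w(0, 0) = 2
  (m (r (t) (p) (p)) (w (p) (p))) = m(0, 2) = 0


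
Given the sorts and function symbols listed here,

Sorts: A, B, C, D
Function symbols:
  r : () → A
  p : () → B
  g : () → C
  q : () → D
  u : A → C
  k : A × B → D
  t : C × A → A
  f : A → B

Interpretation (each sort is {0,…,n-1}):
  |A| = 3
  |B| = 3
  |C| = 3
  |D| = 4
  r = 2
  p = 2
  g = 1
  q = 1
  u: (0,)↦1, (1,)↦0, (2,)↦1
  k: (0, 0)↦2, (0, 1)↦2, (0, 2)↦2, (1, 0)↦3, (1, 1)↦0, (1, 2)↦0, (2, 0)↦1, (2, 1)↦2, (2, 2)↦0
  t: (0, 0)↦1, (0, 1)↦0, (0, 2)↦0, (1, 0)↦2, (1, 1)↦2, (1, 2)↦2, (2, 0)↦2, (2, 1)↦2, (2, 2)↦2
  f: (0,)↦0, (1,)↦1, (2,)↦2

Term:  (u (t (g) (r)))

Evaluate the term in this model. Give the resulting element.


value = 1

  g = 1
  r = 2
  (t (g) (r)) = t(1, 2) = 2
  (u (t (g) (r))) = u(2,) = 1


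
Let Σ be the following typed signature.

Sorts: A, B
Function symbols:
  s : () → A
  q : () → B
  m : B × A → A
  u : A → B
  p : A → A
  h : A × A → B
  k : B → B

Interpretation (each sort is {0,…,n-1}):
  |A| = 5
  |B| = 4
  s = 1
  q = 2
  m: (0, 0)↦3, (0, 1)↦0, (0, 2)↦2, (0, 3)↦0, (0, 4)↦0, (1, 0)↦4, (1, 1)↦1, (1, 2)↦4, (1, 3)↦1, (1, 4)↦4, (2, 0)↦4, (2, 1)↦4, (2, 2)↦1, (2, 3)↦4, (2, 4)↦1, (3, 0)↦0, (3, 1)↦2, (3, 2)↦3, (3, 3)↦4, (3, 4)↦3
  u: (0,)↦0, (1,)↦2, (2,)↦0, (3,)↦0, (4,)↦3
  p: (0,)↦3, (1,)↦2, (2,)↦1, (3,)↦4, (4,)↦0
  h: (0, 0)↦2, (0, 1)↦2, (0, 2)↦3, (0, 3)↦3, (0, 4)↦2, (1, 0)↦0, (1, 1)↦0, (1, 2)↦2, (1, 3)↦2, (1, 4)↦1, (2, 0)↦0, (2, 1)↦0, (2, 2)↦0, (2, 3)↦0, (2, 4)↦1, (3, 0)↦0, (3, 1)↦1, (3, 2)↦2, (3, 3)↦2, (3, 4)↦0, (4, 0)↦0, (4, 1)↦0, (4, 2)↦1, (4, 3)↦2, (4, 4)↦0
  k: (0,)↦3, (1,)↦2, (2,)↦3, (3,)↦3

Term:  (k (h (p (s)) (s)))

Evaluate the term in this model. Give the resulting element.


  s = 1
  (p (s)) = p(1,) = 2
  s = 1
  (h (p (s)) (s)) = h(2, 1) = 0
  (k (h (p (s)) (s))) = k(0,) = 3

value = 3


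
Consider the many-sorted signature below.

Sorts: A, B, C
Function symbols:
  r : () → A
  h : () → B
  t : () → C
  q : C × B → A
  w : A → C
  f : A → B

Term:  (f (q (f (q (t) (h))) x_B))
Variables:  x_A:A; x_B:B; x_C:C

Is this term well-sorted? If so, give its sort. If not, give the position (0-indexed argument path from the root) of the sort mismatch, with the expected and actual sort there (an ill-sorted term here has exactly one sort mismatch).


ill-sorted at position [0, 0]: expected C, got B

        (t) : C
        (h) : B
      (q (t) (h)) : A
    (f (q (t) (h))) : B
    x_B : B
  (q (f (q (t) (h))) x_B) : ✗ arg 0 at [0, 0] has sort B, expected C


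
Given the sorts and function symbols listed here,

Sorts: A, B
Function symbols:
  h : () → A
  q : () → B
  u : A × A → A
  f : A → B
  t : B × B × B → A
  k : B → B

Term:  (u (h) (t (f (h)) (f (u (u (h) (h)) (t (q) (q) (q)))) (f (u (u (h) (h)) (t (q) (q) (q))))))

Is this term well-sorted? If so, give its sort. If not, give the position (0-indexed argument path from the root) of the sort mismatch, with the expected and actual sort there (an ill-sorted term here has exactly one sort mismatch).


well-sorted; sort = A

  (h) : A
      (h) : A
    (f (h)) : B
          (h) : A
          (h) : A
        (u (h) (h)) : A
          (q) : B
          (q) : B
          (q) : B
        (t (q) (q) (q)) : A
      (u (u (h) (h)) (t (q) (q) (q))) : A
    (f (u (u (h) (h)) (t (q) (q) (q)))) : B
          (h) : A
          (h) : A
        (u (h) (h)) : A
          (q) : B
          (q) : B
          (q) : B
        (t (q) (q) (q)) : A
      (u (u (h) (h)) (t (q) (q) (q))) : A
    (f (u (u (h) (h)) (t (q) (q) (q)))) : B
  (t (f (h)) (f (u (u (h) (h)) (t (q) (q) (q)))) (f (u (u (h) (h)) (t (q) (q) (q))))) : A
(u (h) (t (f (h)) (f (u (u (h) (h)) (t (q) (q) (q)))) (f (u (u (h) (h)) (t (q) (q) (q)))))) : A


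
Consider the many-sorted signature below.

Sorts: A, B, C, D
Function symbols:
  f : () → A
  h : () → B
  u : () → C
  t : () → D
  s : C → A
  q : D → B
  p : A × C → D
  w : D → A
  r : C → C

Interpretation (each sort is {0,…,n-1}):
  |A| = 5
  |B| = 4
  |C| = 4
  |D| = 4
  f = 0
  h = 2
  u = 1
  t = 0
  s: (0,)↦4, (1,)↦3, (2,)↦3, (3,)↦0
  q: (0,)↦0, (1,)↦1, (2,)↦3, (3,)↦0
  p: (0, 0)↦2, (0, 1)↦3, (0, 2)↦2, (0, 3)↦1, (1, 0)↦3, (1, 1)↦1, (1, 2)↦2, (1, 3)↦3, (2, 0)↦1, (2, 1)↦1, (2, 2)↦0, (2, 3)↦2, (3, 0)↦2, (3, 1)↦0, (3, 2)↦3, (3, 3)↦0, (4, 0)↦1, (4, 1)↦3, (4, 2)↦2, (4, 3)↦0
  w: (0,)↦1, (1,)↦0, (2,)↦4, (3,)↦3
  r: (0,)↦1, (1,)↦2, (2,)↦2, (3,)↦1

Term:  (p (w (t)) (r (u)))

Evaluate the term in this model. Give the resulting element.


value = 2

  t = 0
  (w (t)) = w(0,) = 1
  u = 1
  (r (u)) = r(1,) = 2
  (p (w (t)) (r (u))) = p(1, 2) = 2


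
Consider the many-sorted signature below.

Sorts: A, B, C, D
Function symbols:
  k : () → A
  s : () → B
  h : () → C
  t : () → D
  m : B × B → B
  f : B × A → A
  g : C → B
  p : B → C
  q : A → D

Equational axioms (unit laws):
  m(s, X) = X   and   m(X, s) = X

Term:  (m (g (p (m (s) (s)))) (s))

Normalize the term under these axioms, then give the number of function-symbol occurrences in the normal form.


1. (m (g (p (m (s) (s)))) (s))  →  (g (p (m (s) (s))))
2. (g (p (m (s) (s))))  →  (g (p (s)))
normal form: (g (p (s)))

size = 3


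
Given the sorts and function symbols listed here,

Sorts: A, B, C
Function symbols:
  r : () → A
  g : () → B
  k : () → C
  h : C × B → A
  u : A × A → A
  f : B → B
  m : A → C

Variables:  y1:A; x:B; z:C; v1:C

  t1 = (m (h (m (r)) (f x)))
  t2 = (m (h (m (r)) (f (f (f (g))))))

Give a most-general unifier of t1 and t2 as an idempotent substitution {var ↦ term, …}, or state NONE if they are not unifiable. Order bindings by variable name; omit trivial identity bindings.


{x ↦ (f (f (g)))}


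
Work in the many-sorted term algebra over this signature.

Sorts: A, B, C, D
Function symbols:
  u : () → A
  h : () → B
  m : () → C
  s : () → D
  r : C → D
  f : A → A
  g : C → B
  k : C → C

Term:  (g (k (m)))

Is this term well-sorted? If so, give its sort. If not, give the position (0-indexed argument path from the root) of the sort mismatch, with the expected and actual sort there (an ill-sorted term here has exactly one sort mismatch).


well-sorted; sort = B

    (m) : C
  (k (m)) : C
(g (k (m))) : B


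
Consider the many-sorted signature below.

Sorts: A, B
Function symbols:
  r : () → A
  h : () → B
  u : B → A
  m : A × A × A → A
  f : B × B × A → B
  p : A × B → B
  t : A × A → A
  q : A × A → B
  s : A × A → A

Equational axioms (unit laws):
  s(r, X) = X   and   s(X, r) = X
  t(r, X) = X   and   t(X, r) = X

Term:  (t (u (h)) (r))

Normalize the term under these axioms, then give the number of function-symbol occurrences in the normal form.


size = 2

1. (t (u (h)) (r))  →  (u (h))
normal form: (u (h))


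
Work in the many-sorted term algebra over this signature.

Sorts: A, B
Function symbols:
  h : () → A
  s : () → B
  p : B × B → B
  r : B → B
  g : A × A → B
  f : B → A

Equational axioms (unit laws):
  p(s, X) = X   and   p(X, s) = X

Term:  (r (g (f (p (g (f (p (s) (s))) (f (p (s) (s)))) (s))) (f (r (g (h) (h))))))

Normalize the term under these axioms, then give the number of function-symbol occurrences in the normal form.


1. (r (g (f (p (g (f (p (s) (s))) (f (p (s) (s)))) (s))) (f (r (g (h) (h))))))  →  (r (g (f (g (f (p (s) (s))) (f (p (s) (s))))) (f (r (g (h) (h))))))
2. (r (g (f (g (f (p (s) (s))) (f (p (s) (s))))) (f (r (g (h) (h))))))  →  (r (g (f (g (f (s)) (f (p (s) (s))))) (f (r (g (h) (h))))))
3. (r (g (f (g (f (s)) (f (p (s) (s))))) (f (r (g (h) (h))))))  →  (r (g (f (g (f (s)) (f (s)))) (f (r (g (h) (h))))))
normal form: (r (g (f (g (f (s)) (f (s)))) (f (r (g (h) (h))))))

size = 13


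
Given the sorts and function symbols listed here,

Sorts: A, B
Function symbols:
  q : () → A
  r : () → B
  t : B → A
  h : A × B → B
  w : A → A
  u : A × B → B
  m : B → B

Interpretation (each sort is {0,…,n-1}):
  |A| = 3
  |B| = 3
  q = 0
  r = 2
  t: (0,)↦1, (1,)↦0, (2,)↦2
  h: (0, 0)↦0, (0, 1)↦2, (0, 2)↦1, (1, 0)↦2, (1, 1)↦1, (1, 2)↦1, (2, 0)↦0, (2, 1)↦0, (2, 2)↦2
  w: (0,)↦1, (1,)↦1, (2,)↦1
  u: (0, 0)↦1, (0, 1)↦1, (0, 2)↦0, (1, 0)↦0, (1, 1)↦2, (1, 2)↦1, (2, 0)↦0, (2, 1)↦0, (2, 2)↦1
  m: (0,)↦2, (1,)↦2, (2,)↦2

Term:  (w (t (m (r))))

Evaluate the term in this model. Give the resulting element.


value = 1

  r = 2
  (m (r)) = m(2,) = 2
  (t (m (r))) = t(2,) = 2
  (w (t (m (r)))) = w(2,) = 1


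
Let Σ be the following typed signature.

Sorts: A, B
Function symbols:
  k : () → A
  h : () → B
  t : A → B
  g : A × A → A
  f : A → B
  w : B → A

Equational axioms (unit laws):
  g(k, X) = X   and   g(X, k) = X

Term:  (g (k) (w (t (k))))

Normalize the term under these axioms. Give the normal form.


normal form = (w (t (k)))

1. (g (k) (w (t (k))))  →  (w (t (k)))


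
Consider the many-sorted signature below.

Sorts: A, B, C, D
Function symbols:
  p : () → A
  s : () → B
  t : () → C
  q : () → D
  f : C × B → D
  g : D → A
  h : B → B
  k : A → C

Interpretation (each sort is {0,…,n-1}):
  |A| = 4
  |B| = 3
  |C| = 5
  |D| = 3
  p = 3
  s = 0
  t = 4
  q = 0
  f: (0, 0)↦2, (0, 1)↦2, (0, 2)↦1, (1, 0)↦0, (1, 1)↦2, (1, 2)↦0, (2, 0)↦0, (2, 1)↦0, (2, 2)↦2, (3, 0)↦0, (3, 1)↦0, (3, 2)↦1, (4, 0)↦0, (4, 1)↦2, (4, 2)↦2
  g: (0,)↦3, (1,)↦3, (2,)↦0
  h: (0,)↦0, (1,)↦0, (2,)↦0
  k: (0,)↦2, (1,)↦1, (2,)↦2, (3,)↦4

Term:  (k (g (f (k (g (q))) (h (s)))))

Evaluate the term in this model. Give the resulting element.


value = 4

  q = 0
  (g (q)) = g(0,) = 3
  (k (g (q))) = k(3,) = 4
  s = 0
  (h (s)) = h(0,) = 0
  (f (k (g (q))) (h (s))) = f(4, 0) = 0
  (g (f (k (g (q))) (h (s)))) = g(0,) = 3
  (k (g (f (k (g (q))) (h (s))))) = k(3,) = 4


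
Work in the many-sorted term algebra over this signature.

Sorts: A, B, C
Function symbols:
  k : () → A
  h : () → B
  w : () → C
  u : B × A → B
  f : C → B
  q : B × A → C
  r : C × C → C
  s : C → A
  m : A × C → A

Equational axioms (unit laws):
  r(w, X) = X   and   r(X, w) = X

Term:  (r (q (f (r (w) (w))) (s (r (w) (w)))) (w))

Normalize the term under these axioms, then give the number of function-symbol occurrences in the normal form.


size = 5

1. (r (q (f (r (w) (w))) (s (r (w) (w)))) (w))  →  (q (f (r (w) (w))) (s (r (w) (w))))
2. (q (f (r (w) (w))) (s (r (w) (w))))  →  (q (f (w)) (s (r (w) (w))))
3. (q (f (w)) (s (r (w) (w))))  →  (q (f (w)) (s (w)))
normal form: (q (f (w)) (s (w)))


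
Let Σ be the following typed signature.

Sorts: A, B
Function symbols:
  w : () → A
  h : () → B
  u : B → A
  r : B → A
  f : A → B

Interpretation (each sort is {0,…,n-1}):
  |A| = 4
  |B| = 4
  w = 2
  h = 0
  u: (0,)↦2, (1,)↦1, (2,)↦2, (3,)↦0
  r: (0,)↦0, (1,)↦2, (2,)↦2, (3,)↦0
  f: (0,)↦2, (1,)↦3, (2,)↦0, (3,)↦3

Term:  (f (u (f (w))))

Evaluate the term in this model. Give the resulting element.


  w = 2
  (f (w)) = f(2,) = 0
  (u (f (w))) = u(0,) = 2
  (f (u (f (w)))) = f(2,) = 0

value = 0


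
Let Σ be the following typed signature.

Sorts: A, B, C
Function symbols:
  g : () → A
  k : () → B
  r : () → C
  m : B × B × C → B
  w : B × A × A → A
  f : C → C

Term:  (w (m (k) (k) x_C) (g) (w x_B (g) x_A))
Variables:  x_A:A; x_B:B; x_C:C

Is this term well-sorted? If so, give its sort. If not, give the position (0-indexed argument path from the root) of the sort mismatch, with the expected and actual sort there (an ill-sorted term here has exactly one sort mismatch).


well-sorted; sort = A

    (k) : B
    (k) : B
    x_C : C
  (m (k) (k) x_C) : B
  (g) : A
    x_B : B
    (g) : A
    x_A : A
  (w x_B (g) x_A) : A
(w (m (k) (k) x_C) (g) (w x_B (g) x_A)) : A


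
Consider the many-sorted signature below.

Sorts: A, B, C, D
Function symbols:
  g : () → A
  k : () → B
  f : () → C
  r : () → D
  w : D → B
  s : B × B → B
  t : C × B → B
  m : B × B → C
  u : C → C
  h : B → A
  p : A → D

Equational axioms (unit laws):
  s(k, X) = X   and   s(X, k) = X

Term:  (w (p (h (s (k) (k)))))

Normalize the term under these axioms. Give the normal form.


normal form = (w (p (h (k))))

1. (w (p (h (s (k) (k)))))  →  (w (p (h (k))))


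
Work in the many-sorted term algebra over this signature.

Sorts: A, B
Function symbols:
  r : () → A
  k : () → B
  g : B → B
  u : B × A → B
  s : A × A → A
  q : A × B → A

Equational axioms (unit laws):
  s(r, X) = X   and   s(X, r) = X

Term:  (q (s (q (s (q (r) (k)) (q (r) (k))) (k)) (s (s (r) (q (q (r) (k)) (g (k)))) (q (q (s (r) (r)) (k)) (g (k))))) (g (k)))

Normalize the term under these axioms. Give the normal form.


normal form = (q (s (q (s (q (r) (k)) (q (r) (k))) (k)) (s (q (q (r) (k)) (g (k))) (q (q (r) (k)) (g (k))))) (g (k)))

1. (q (s (q (s (q (r) (k)) (q (r) (k))) (k)) (s (s (r) (q (q (r) (k)) (g (k)))) (q (q (s (r) (r)) (k)) (g (k))))) (g (k)))  →  (q (s (q (s (q (r) (k)) (q (r) (k))) (k)) (s (q (q (r) (k)) (g (k))) (q (q (s (r) (r)) (k)) (g (k))))) (g (k)))
2. (q (s (q (s (q (r) (k)) (q (r) (k))) (k)) (s (q (q (r) (k)) (g (k))) (q (q (s (r) (r)) (k)) (g (k))))) (g (k)))  →  (q (s (q (s (q (r) (k)) (q (r) (k))) (k)) (s (q (q (r) (k)) (g (k))) (q (q (r) (k)) (g (k))))) (g (k)))


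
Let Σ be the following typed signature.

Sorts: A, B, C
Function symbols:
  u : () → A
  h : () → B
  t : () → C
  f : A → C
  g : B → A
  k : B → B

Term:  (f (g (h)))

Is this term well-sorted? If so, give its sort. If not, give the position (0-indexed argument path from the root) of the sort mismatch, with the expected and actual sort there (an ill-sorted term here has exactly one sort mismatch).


well-sorted; sort = C

    (h) : B
  (g (h)) : A
(f (g (h))) : C


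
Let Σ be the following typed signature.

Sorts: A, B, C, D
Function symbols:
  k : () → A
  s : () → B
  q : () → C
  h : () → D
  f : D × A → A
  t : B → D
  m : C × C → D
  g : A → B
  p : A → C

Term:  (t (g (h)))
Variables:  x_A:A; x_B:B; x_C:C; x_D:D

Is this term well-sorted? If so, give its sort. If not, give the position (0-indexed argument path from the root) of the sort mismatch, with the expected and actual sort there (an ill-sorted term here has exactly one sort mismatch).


ill-sorted at position [0, 0]: expected A, got D

    (h) : D
  (g (h)) : ✗ arg 0 at [0, 0] has sort D, expected A
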